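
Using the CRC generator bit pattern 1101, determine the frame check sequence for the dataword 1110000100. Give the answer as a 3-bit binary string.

010

Append 3 zeros: 1110000100000. Divide by 1101 (XOR where the leading bit is 1):
  pos 0: 1110 XOR 1101 = 0011
  pos 2: 1100 XOR 1101 = 0001
  pos 5: 1010 XOR 1101 = 0111
  pos 6: 1110 XOR 1101 = 0011
  pos 8: 1100 XOR 1101 = 0001
Remainder (last 3 bits) = 010. This is the CRC / FCS.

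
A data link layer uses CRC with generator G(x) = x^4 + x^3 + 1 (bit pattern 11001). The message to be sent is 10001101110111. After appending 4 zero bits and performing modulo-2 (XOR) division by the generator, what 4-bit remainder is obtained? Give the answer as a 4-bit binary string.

1101

Append 4 zeros: 100011011101110000. Divide by 11001 (XOR where the leading bit is 1):
  pos 0: 10001 XOR 11001 = 01000
  pos 1: 10001 XOR 11001 = 01000
  pos 2: 10000 XOR 11001 = 01001
  pos 3: 10011 XOR 11001 = 01010
  pos 4: 10101 XOR 11001 = 01100
  pos 5: 11001 XOR 11001 = 00000
  pos 11: 11100 XOR 11001 = 00101
  pos 13: 10100 XOR 11001 = 01101
Remainder (last 4 bits) = 1101. This is the CRC / FCS.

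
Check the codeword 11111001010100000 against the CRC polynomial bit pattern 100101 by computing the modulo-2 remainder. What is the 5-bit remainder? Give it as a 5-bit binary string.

Modulo-2 division of 11111001010100000 by 100101:
  pos 0: 111110 XOR 100101 = 011011
  pos 1: 110110 XOR 100101 = 010011
  pos 2: 100111 XOR 100101 = 000010
  pos 6: 100101 XOR 100101 = 000000
Remainder = 00000 (zero — the frame passes the CRC check).

00000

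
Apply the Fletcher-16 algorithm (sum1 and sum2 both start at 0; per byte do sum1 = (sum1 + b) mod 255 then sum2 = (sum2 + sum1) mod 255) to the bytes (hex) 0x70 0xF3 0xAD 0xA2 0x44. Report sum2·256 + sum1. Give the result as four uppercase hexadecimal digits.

94F8

Running sums (mod 255):
  after byte 0 (0x70): sum1=112, sum2=112
  after byte 1 (0xF3): sum1=100, sum2=212
  after byte 2 (0xAD): sum1=18, sum2=230
  after byte 3 (0xA2): sum1=180, sum2=155
  after byte 4 (0x44): sum1=248, sum2=148
Checksum = sum2·256 + sum1 = 148·256 + 248 = 38136 = 0x94F8.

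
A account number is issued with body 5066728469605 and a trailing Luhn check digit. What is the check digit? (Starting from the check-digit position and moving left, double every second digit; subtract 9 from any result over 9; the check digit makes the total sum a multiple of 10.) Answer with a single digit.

6

Partial digits right→left: 5 0 6 9 6 4 8 2 7 6 6 0 5
Double every second digit counting from the check-digit position (so the 1st, 3rd, 5th, ... of the partial from the right).
  doubled (with −9 where >9): 1 3 3 7 5 3 1 → sum 23
  kept as-is: 0 9 4 2 6 0 → sum 21
Total = 23 + 21 = 44.
Check digit = (10 − (44 mod 10)) mod 10 = 6.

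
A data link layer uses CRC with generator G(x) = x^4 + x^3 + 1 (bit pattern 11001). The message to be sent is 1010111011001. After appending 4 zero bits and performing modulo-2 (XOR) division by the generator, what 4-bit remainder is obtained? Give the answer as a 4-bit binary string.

1010

Append 4 zeros: 10101110110010000. Divide by 11001 (XOR where the leading bit is 1):
  pos 0: 10101 XOR 11001 = 01100
  pos 1: 11001 XOR 11001 = 00000
  pos 6: 10110 XOR 11001 = 01111
  pos 7: 11110 XOR 11001 = 00111
  pos 9: 11110 XOR 11001 = 00111
  pos 11: 11100 XOR 11001 = 00101
Remainder (last 4 bits) = 1010. This is the CRC / FCS.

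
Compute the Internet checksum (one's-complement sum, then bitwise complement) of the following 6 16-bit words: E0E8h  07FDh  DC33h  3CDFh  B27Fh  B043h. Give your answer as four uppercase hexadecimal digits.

9B43

One's-complement addition (fold any carry out of bit 15 back into bit 0):
  0xE0E8 + 0x07FD = 0x0E8E5
  0xE8E5 + 0xDC33 = 0x1C518 → wrap carry → 0xC519
  0xC519 + 0x3CDF = 0x101F8 → wrap carry → 0x01F9
  0x01F9 + 0xB27F = 0x0B478
  0xB478 + 0xB043 = 0x164BB → wrap carry → 0x64BC
One's-complement sum = 0x64BC.
Checksum = ~0x64BC & 0xFFFF = 0x9B43.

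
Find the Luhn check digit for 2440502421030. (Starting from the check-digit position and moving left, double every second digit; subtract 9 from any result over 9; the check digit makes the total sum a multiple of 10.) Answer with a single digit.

Partial digits right→left: 0 3 0 1 2 4 2 0 5 0 4 4 2
Double every second digit counting from the check-digit position (so the 1st, 3rd, 5th, ... of the partial from the right).
  doubled (with −9 where >9): 0 0 4 4 1 8 4 → sum 21
  kept as-is: 3 1 4 0 0 4 → sum 12
Total = 21 + 12 = 33.
Check digit = (10 − (33 mod 10)) mod 10 = 7.

7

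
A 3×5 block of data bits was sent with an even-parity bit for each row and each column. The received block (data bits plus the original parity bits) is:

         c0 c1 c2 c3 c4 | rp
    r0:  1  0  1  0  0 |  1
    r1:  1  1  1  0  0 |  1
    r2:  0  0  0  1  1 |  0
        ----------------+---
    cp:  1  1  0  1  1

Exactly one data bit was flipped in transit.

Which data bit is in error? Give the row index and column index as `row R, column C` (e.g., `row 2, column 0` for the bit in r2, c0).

Recompute each row's even parity and compare to rp:
  r0: data parity 0, sent rp 1 → mismatch
  r1: data parity 1, sent rp 1 → ok
  r2: data parity 0, sent rp 0 → ok
Recompute each column's even parity and compare to cp:
  c0: data parity 0, sent cp 1 → mismatch
  c1: data parity 1, sent cp 1 → ok
  c2: data parity 0, sent cp 0 → ok
  c3: data parity 1, sent cp 1 → ok
  c4: data parity 1, sent cp 1 → ok
Exactly one row (r0) and one column (c0) fail → the flipped bit is at their intersection.

row 0, column 0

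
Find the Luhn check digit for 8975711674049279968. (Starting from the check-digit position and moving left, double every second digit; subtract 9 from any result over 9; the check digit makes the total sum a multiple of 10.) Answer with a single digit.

0

Partial digits right→left: 8 6 9 9 7 2 9 4 0 4 7 6 1 1 7 5 7 9 8
Double every second digit counting from the check-digit position (so the 1st, 3rd, 5th, ... of the partial from the right).
  doubled (with −9 where >9): 7 9 5 9 0 5 2 5 5 7 → sum 54
  kept as-is: 6 9 2 4 4 6 1 5 9 → sum 46
Total = 54 + 46 = 100.
Check digit = (10 − (100 mod 10)) mod 10 = 0.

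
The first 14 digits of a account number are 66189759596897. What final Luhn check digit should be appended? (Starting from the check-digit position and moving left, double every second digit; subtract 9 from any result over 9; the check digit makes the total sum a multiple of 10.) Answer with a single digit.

4

Partial digits right→left: 7 9 8 6 9 5 9 5 7 9 8 1 6 6
Double every second digit counting from the check-digit position (so the 1st, 3rd, 5th, ... of the partial from the right).
  doubled (with −9 where >9): 5 7 9 9 5 7 3 → sum 45
  kept as-is: 9 6 5 5 9 1 6 → sum 41
Total = 45 + 41 = 86.
Check digit = (10 − (86 mod 10)) mod 10 = 4.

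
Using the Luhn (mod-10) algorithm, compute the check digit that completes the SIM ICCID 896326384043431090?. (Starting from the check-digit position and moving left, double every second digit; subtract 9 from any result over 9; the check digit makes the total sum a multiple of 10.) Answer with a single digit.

Partial digits right→left: 0 9 0 1 3 4 3 4 0 4 8 3 6 2 3 6 9 8
Double every second digit counting from the check-digit position (so the 1st, 3rd, 5th, ... of the partial from the right).
  doubled (with −9 where >9): 0 0 6 6 0 7 3 6 9 → sum 37
  kept as-is: 9 1 4 4 4 3 2 6 8 → sum 41
Total = 37 + 41 = 78.
Check digit = (10 − (78 mod 10)) mod 10 = 2.

2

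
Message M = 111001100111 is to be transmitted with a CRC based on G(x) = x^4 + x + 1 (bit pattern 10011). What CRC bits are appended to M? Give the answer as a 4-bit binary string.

0001

Append 4 zeros: 1110011001110000. Divide by 10011 (XOR where the leading bit is 1):
  pos 0: 11100 XOR 10011 = 01111
  pos 1: 11111 XOR 10011 = 01100
  pos 2: 11001 XOR 10011 = 01010
  pos 3: 10100 XOR 10011 = 00111
  pos 5: 11101 XOR 10011 = 01110
  pos 6: 11101 XOR 10011 = 01110
  pos 7: 11101 XOR 10011 = 01110
  pos 8: 11100 XOR 10011 = 01111
  pos 9: 11110 XOR 10011 = 01101
  pos 10: 11010 XOR 10011 = 01001
  pos 11: 10010 XOR 10011 = 00001
Remainder (last 4 bits) = 0001. This is the CRC / FCS.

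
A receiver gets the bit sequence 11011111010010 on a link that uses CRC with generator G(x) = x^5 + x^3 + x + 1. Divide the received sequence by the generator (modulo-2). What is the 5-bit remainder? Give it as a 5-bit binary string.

Modulo-2 division of 11011111010010 by 101011:
  pos 0: 110111 XOR 101011 = 011100
  pos 1: 111001 XOR 101011 = 010010
  pos 2: 100101 XOR 101011 = 001110
  pos 4: 111001 XOR 101011 = 010010
  pos 5: 100100 XOR 101011 = 001111
  pos 7: 111101 XOR 101011 = 010110
  pos 8: 101100 XOR 101011 = 000111
Remainder = 00111 (nonzero — an error is detected).

00111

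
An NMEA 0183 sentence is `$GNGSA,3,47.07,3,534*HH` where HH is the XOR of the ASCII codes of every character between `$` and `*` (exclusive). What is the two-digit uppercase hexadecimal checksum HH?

XOR the ASCII codes of the payload characters:
  'G' = 0x47 → acc = 0x47
  'N' = 0x4E → acc = 0x09
  'G' = 0x47 → acc = 0x4E
  'S' = 0x53 → acc = 0x1D
  'A' = 0x41 → acc = 0x5C
  ',' = 0x2C → acc = 0x70
  '3' = 0x33 → acc = 0x43
  ',' = 0x2C → acc = 0x6F
  '4' = 0x34 → acc = 0x5B
  '7' = 0x37 → acc = 0x6C
  '.' = 0x2E → acc = 0x42
  '0' = 0x30 → acc = 0x72
  '7' = 0x37 → acc = 0x45
  ',' = 0x2C → acc = 0x69
  '3' = 0x33 → acc = 0x5A
  ',' = 0x2C → acc = 0x76
  '5' = 0x35 → acc = 0x43
  '3' = 0x33 → acc = 0x70
  '4' = 0x34 → acc = 0x44
Checksum = 0x44.

44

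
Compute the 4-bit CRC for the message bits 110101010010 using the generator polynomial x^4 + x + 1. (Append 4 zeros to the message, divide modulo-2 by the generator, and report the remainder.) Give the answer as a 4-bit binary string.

Append 4 zeros: 1101010100100000. Divide by 10011 (XOR where the leading bit is 1):
  pos 0: 11010 XOR 10011 = 01001
  pos 1: 10011 XOR 10011 = 00000
  pos 7: 10010 XOR 10011 = 00001
  pos 11: 10000 XOR 10011 = 00011
Remainder (last 4 bits) = 0011. This is the CRC / FCS.

0011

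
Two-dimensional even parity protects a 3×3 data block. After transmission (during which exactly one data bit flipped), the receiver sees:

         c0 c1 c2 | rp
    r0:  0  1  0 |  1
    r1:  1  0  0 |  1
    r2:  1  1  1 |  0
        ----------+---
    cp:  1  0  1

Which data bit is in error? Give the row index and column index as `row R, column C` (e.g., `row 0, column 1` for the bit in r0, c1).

row 2, column 0

Recompute each row's even parity and compare to rp:
  r0: data parity 1, sent rp 1 → ok
  r1: data parity 1, sent rp 1 → ok
  r2: data parity 1, sent rp 0 → mismatch
Recompute each column's even parity and compare to cp:
  c0: data parity 0, sent cp 1 → mismatch
  c1: data parity 0, sent cp 0 → ok
  c2: data parity 1, sent cp 1 → ok
Exactly one row (r2) and one column (c0) fail → the flipped bit is at their intersection.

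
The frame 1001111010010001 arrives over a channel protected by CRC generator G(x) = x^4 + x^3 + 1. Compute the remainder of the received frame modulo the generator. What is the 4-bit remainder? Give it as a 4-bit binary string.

Modulo-2 division of 1001111010010001 by 11001:
  pos 0: 10011 XOR 11001 = 01010
  pos 1: 10101 XOR 11001 = 01100
  pos 2: 11001 XOR 11001 = 00000
  pos 8: 10010 XOR 11001 = 01011
  pos 9: 10110 XOR 11001 = 01111
  pos 10: 11110 XOR 11001 = 00111
Remainder = 1111 (nonzero — an error is detected).

1111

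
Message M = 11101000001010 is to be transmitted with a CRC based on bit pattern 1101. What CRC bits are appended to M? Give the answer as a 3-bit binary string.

101

Append 3 zeros: 11101000001010000. Divide by 1101 (XOR where the leading bit is 1):
  pos 0: 1110 XOR 1101 = 0011
  pos 2: 1110 XOR 1101 = 0011
  pos 4: 1100 XOR 1101 = 0001
  pos 7: 1001 XOR 1101 = 0100
  pos 8: 1000 XOR 1101 = 0101
  pos 9: 1011 XOR 1101 = 0110
  pos 10: 1100 XOR 1101 = 0001
  pos 13: 1000 XOR 1101 = 0101
Remainder (last 3 bits) = 101. This is the CRC / FCS.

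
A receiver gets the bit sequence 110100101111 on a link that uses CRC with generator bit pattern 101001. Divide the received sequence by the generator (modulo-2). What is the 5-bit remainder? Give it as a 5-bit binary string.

Modulo-2 division of 110100101111 by 101001:
  pos 0: 110100 XOR 101001 = 011101
  pos 1: 111011 XOR 101001 = 010010
  pos 2: 100100 XOR 101001 = 001101
  pos 4: 110111 XOR 101001 = 011110
  pos 5: 111101 XOR 101001 = 010100
  pos 6: 101001 XOR 101001 = 000000
Remainder = 00000 (zero — the frame passes the CRC check).

00000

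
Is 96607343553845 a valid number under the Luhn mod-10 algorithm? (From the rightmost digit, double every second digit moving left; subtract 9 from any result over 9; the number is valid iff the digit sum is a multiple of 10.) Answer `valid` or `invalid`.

valid

From the right, keep odd positions and double even positions (subtract 9 from any doubled value over 9):
  doubled (positions 2,4,...): 8 6 1 8 5 3 9 → sum 40
  kept (positions 1,3,...): 5 8 5 3 3 0 6 → sum 30
Total = 70.
70 mod 10 = 0, so the number is valid.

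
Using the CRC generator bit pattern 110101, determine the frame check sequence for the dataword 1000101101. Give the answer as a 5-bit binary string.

Append 5 zeros: 100010110100000. Divide by 110101 (XOR where the leading bit is 1):
  pos 0: 100010 XOR 110101 = 010111
  pos 1: 101111 XOR 110101 = 011010
  pos 2: 110101 XOR 110101 = 000000
  pos 9: 100000 XOR 110101 = 010101
Remainder (last 5 bits) = 10101. This is the CRC / FCS.

10101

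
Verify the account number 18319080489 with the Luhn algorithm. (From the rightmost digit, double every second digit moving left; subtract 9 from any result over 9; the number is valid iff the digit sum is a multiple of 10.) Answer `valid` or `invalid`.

From the right, keep odd positions and double even positions (subtract 9 from any doubled value over 9):
  doubled (positions 2,4,...): 7 0 0 2 7 → sum 16
  kept (positions 1,3,...): 9 4 8 9 3 1 → sum 34
Total = 50.
50 mod 10 = 0, so the number is valid.

valid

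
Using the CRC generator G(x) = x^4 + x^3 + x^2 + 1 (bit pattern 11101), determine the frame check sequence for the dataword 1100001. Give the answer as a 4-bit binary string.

0001

Append 4 zeros: 11000010000. Divide by 11101 (XOR where the leading bit is 1):
  pos 0: 11000 XOR 11101 = 00101
  pos 2: 10101 XOR 11101 = 01000
  pos 3: 10000 XOR 11101 = 01101
  pos 4: 11010 XOR 11101 = 00111
  pos 6: 11100 XOR 11101 = 00001
Remainder (last 4 bits) = 0001. This is the CRC / FCS.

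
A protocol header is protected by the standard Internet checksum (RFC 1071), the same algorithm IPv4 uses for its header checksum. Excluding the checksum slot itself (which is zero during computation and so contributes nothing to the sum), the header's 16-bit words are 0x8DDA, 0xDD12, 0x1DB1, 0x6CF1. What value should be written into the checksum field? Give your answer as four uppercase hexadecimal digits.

One's-complement addition (fold any carry out of bit 15 back into bit 0):
  0x8DDA + 0xDD12 = 0x16AEC → wrap carry → 0x6AED
  0x6AED + 0x1DB1 = 0x0889E
  0x889E + 0x6CF1 = 0x0F58F
One's-complement sum = 0xF58F.
Checksum = ~0xF58F & 0xFFFF = 0x0A70.

0A70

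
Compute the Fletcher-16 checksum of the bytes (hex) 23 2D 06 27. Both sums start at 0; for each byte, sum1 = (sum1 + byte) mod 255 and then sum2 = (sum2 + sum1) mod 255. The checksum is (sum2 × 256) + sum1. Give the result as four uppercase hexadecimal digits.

477D

Running sums (mod 255):
  after byte 0 (23): sum1=35, sum2=35
  after byte 1 (2D): sum1=80, sum2=115
  after byte 2 (06): sum1=86, sum2=201
  after byte 3 (27): sum1=125, sum2=71
Checksum = sum2·256 + sum1 = 71·256 + 125 = 18301 = 0x477D.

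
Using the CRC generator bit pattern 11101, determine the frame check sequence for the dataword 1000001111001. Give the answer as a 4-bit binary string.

0110

Append 4 zeros: 10000011110010000. Divide by 11101 (XOR where the leading bit is 1):
  pos 0: 10000 XOR 11101 = 01101
  pos 1: 11010 XOR 11101 = 00111
  pos 3: 11111 XOR 11101 = 00010
  pos 6: 10110 XOR 11101 = 01011
  pos 7: 10110 XOR 11101 = 01011
  pos 8: 10111 XOR 11101 = 01010
  pos 9: 10100 XOR 11101 = 01001
  pos 10: 10010 XOR 11101 = 01111
  pos 11: 11110 XOR 11101 = 00011
Remainder (last 4 bits) = 0110. This is the CRC / FCS.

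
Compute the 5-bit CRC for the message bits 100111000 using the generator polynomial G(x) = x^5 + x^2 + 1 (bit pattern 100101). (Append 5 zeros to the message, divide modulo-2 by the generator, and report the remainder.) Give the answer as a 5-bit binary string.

Append 5 zeros: 10011100000000. Divide by 100101 (XOR where the leading bit is 1):
  pos 0: 100111 XOR 100101 = 000010
  pos 4: 100000 XOR 100101 = 000101
  pos 7: 101000 XOR 100101 = 001101
Remainder (last 5 bits) = 11010. This is the CRC / FCS.

11010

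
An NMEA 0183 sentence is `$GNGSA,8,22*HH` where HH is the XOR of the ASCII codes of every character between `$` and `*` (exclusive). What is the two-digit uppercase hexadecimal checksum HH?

XOR the ASCII codes of the payload characters:
  'G' = 0x47 → acc = 0x47
  'N' = 0x4E → acc = 0x09
  'G' = 0x47 → acc = 0x4E
  'S' = 0x53 → acc = 0x1D
  'A' = 0x41 → acc = 0x5C
  ',' = 0x2C → acc = 0x70
  '8' = 0x38 → acc = 0x48
  ',' = 0x2C → acc = 0x64
  '2' = 0x32 → acc = 0x56
  '2' = 0x32 → acc = 0x64
Checksum = 0x64.

64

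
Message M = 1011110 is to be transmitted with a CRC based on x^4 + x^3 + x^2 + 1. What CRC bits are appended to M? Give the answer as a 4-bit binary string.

0010

Append 4 zeros: 10111100000. Divide by 11101 (XOR where the leading bit is 1):
  pos 0: 10111 XOR 11101 = 01010
  pos 1: 10101 XOR 11101 = 01000
  pos 2: 10000 XOR 11101 = 01101
  pos 3: 11010 XOR 11101 = 00111
  pos 5: 11100 XOR 11101 = 00001
Remainder (last 4 bits) = 0010. This is the CRC / FCS.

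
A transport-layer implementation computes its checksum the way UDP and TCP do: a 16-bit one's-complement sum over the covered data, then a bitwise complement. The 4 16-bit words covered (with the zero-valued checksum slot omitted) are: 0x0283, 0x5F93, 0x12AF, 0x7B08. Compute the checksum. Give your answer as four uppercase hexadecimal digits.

One's-complement addition (fold any carry out of bit 15 back into bit 0):
  0x0283 + 0x5F93 = 0x06216
  0x6216 + 0x12AF = 0x074C5
  0x74C5 + 0x7B08 = 0x0EFCD
One's-complement sum = 0xEFCD.
Checksum = ~0xEFCD & 0xFFFF = 0x1032.

1032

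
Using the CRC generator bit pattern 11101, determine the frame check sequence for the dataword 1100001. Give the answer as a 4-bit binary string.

Append 4 zeros: 11000010000. Divide by 11101 (XOR where the leading bit is 1):
  pos 0: 11000 XOR 11101 = 00101
  pos 2: 10101 XOR 11101 = 01000
  pos 3: 10000 XOR 11101 = 01101
  pos 4: 11010 XOR 11101 = 00111
  pos 6: 11100 XOR 11101 = 00001
Remainder (last 4 bits) = 0001. This is the CRC / FCS.

0001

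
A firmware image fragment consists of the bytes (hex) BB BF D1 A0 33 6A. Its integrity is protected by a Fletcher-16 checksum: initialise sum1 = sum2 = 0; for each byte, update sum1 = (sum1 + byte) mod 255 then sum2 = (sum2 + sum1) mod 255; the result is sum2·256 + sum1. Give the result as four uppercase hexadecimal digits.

1F8B

Running sums (mod 255):
  after byte 0 (BB): sum1=187, sum2=187
  after byte 1 (BF): sum1=123, sum2=55
  after byte 2 (D1): sum1=77, sum2=132
  after byte 3 (A0): sum1=237, sum2=114
  after byte 4 (33): sum1=33, sum2=147
  after byte 5 (6A): sum1=139, sum2=31
Checksum = sum2·256 + sum1 = 31·256 + 139 = 8075 = 0x1F8B.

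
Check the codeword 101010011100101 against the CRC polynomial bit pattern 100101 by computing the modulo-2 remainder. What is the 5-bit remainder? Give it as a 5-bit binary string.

11100

Modulo-2 division of 101010011100101 by 100101:
  pos 0: 101010 XOR 100101 = 001111
  pos 2: 111101 XOR 100101 = 011000
  pos 3: 110001 XOR 100101 = 010100
  pos 4: 101001 XOR 100101 = 001100
  pos 6: 110000 XOR 100101 = 010101
  pos 7: 101011 XOR 100101 = 001110
  pos 9: 111001 XOR 100101 = 011100
Remainder = 11100 (nonzero — an error is detected).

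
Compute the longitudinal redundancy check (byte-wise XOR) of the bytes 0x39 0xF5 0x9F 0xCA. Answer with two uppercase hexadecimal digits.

XOR the bytes together:
  start with 0x39
  0x39 ⊕ 0xF5 = 0xCC
  0xCC ⊕ 0x9F = 0x53
  0x53 ⊕ 0xCA = 0x99

99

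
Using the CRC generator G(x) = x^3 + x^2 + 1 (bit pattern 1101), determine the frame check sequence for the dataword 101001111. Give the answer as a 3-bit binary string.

Append 3 zeros: 101001111000. Divide by 1101 (XOR where the leading bit is 1):
  pos 0: 1010 XOR 1101 = 0111
  pos 1: 1110 XOR 1101 = 0011
  pos 3: 1111 XOR 1101 = 0010
  pos 5: 1011 XOR 1101 = 0110
  pos 6: 1100 XOR 1101 = 0001
Remainder (last 3 bits) = 100. This is the CRC / FCS.

100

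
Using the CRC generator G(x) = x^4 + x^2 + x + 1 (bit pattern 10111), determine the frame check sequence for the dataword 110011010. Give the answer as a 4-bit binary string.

Append 4 zeros: 1100110100000. Divide by 10111 (XOR where the leading bit is 1):
  pos 0: 11001 XOR 10111 = 01110
  pos 1: 11101 XOR 10111 = 01010
  pos 2: 10100 XOR 10111 = 00011
  pos 5: 11100 XOR 10111 = 01011
  pos 6: 10110 XOR 10111 = 00001
Remainder (last 4 bits) = 0100. This is the CRC / FCS.

0100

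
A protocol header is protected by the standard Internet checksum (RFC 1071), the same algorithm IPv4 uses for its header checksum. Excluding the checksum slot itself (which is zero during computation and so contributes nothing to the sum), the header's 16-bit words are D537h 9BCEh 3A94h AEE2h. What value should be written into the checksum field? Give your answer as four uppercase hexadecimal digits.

One's-complement addition (fold any carry out of bit 15 back into bit 0):
  0xD537 + 0x9BCE = 0x17105 → wrap carry → 0x7106
  0x7106 + 0x3A94 = 0x0AB9A
  0xAB9A + 0xAEE2 = 0x15A7C → wrap carry → 0x5A7D
One's-complement sum = 0x5A7D.
Checksum = ~0x5A7D & 0xFFFF = 0xA582.

A582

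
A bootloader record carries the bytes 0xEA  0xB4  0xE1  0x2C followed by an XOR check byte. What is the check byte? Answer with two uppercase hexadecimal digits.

93

XOR the bytes together:
  start with 0xEA
  0xEA ⊕ 0xB4 = 0x5E
  0x5E ⊕ 0xE1 = 0xBF
  0xBF ⊕ 0x2C = 0x93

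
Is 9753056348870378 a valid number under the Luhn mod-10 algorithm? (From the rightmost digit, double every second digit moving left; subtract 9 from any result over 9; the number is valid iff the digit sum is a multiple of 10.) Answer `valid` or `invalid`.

From the right, keep odd positions and double even positions (subtract 9 from any doubled value over 9):
  doubled (positions 2,4,...): 5 0 7 8 3 0 1 9 → sum 33
  kept (positions 1,3,...): 8 3 7 8 3 5 3 7 → sum 44
Total = 77.
77 mod 10 = 7, so the number is invalid.

invalid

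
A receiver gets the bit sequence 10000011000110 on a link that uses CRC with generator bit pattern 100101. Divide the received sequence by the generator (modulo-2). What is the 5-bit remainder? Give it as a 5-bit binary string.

Modulo-2 division of 10000011000110 by 100101:
  pos 0: 100000 XOR 100101 = 000101
  pos 3: 101110 XOR 100101 = 001011
  pos 5: 101100 XOR 100101 = 001001
  pos 7: 100111 XOR 100101 = 000010
Remainder = 00100 (nonzero — an error is detected).

00100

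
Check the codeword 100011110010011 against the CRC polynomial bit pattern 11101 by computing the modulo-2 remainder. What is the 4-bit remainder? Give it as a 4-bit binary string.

0000

Modulo-2 division of 100011110010011 by 11101:
  pos 0: 10001 XOR 11101 = 01100
  pos 1: 11001 XOR 11101 = 00100
  pos 3: 10011 XOR 11101 = 01110
  pos 4: 11100 XOR 11101 = 00001
  pos 8: 10100 XOR 11101 = 01001
  pos 9: 10011 XOR 11101 = 01110
  pos 10: 11101 XOR 11101 = 00000
Remainder = 0000 (zero — the frame passes the CRC check).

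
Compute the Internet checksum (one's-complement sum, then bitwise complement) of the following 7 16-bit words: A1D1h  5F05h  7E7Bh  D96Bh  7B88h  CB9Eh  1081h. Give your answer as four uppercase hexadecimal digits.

4F99

One's-complement addition (fold any carry out of bit 15 back into bit 0):
  0xA1D1 + 0x5F05 = 0x100D6 → wrap carry → 0x00D7
  0x00D7 + 0x7E7B = 0x07F52
  0x7F52 + 0xD96B = 0x158BD → wrap carry → 0x58BE
  0x58BE + 0x7B88 = 0x0D446
  0xD446 + 0xCB9E = 0x19FE4 → wrap carry → 0x9FE5
  0x9FE5 + 0x1081 = 0x0B066
One's-complement sum = 0xB066.
Checksum = ~0xB066 & 0xFFFF = 0x4F99.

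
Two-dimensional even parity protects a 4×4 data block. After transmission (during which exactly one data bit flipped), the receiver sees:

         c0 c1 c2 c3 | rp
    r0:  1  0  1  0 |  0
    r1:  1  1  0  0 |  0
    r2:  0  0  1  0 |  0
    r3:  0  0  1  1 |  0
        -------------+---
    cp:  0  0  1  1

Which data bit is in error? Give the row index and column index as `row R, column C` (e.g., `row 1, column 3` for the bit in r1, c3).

Recompute each row's even parity and compare to rp:
  r0: data parity 0, sent rp 0 → ok
  r1: data parity 0, sent rp 0 → ok
  r2: data parity 1, sent rp 0 → mismatch
  r3: data parity 0, sent rp 0 → ok
Recompute each column's even parity and compare to cp:
  c0: data parity 0, sent cp 0 → ok
  c1: data parity 1, sent cp 0 → mismatch
  c2: data parity 1, sent cp 1 → ok
  c3: data parity 1, sent cp 1 → ok
Exactly one row (r2) and one column (c1) fail → the flipped bit is at their intersection.

row 2, column 1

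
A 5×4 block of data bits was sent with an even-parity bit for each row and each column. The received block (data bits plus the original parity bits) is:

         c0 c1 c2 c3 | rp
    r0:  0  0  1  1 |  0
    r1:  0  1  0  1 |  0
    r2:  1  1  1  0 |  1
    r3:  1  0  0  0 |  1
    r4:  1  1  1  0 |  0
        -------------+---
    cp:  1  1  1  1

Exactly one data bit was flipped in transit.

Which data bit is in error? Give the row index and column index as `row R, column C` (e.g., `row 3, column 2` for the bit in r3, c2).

Recompute each row's even parity and compare to rp:
  r0: data parity 0, sent rp 0 → ok
  r1: data parity 0, sent rp 0 → ok
  r2: data parity 1, sent rp 1 → ok
  r3: data parity 1, sent rp 1 → ok
  r4: data parity 1, sent rp 0 → mismatch
Recompute each column's even parity and compare to cp:
  c0: data parity 1, sent cp 1 → ok
  c1: data parity 1, sent cp 1 → ok
  c2: data parity 1, sent cp 1 → ok
  c3: data parity 0, sent cp 1 → mismatch
Exactly one row (r4) and one column (c3) fail → the flipped bit is at their intersection.

row 4, column 3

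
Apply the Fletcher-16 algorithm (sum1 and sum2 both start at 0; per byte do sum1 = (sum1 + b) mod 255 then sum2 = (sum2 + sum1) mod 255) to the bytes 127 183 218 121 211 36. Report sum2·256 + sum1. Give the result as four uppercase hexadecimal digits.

3783

Running sums (mod 255):
  after byte 0 (127): sum1=127, sum2=127
  after byte 1 (183): sum1=55, sum2=182
  after byte 2 (218): sum1=18, sum2=200
  after byte 3 (121): sum1=139, sum2=84
  after byte 4 (211): sum1=95, sum2=179
  after byte 5 (36): sum1=131, sum2=55
Checksum = sum2·256 + sum1 = 55·256 + 131 = 14211 = 0x3783.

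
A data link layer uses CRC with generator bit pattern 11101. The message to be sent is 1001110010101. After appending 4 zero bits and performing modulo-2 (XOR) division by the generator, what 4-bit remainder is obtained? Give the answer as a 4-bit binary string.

Append 4 zeros: 10011100101010000. Divide by 11101 (XOR where the leading bit is 1):
  pos 0: 10011 XOR 11101 = 01110
  pos 1: 11101 XOR 11101 = 00000
  pos 8: 10101 XOR 11101 = 01000
  pos 9: 10000 XOR 11101 = 01101
  pos 10: 11010 XOR 11101 = 00111
  pos 12: 11100 XOR 11101 = 00001
Remainder (last 4 bits) = 0001. This is the CRC / FCS.

0001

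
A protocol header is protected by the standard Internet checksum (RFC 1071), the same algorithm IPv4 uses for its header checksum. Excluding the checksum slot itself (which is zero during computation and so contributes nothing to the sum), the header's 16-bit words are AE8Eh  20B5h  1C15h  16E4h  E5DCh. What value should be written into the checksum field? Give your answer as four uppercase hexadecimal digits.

17E6

One's-complement addition (fold any carry out of bit 15 back into bit 0):
  0xAE8E + 0x20B5 = 0x0CF43
  0xCF43 + 0x1C15 = 0x0EB58
  0xEB58 + 0x16E4 = 0x1023C → wrap carry → 0x023D
  0x023D + 0xE5DC = 0x0E819
One's-complement sum = 0xE819.
Checksum = ~0xE819 & 0xFFFF = 0x17E6.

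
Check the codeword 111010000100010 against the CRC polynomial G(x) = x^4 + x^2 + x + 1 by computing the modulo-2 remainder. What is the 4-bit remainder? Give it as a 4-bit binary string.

0000

Modulo-2 division of 111010000100010 by 10111:
  pos 0: 11101 XOR 10111 = 01010
  pos 1: 10100 XOR 10111 = 00011
  pos 4: 11000 XOR 10111 = 01111
  pos 5: 11111 XOR 10111 = 01000
  pos 6: 10000 XOR 10111 = 00111
  pos 8: 11100 XOR 10111 = 01011
  pos 9: 10111 XOR 10111 = 00000
Remainder = 0000 (zero — the frame passes the CRC check).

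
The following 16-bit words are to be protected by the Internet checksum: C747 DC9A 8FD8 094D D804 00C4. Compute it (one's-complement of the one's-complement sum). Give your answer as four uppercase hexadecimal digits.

EA2E

One's-complement addition (fold any carry out of bit 15 back into bit 0):
  0xC747 + 0xDC9A = 0x1A3E1 → wrap carry → 0xA3E2
  0xA3E2 + 0x8FD8 = 0x133BA → wrap carry → 0x33BB
  0x33BB + 0x094D = 0x03D08
  0x3D08 + 0xD804 = 0x1150C → wrap carry → 0x150D
  0x150D + 0x00C4 = 0x015D1
One's-complement sum = 0x15D1.
Checksum = ~0x15D1 & 0xFFFF = 0xEA2E.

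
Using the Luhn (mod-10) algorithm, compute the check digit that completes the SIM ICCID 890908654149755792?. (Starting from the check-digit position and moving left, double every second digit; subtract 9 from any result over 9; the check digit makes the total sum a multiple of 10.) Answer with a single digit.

Partial digits right→left: 2 9 7 5 5 7 9 4 1 4 5 6 8 0 9 0 9 8
Double every second digit counting from the check-digit position (so the 1st, 3rd, 5th, ... of the partial from the right).
  doubled (with −9 where >9): 4 5 1 9 2 1 7 9 9 → sum 47
  kept as-is: 9 5 7 4 4 6 0 0 8 → sum 43
Total = 47 + 43 = 90.
Check digit = (10 − (90 mod 10)) mod 10 = 0.

0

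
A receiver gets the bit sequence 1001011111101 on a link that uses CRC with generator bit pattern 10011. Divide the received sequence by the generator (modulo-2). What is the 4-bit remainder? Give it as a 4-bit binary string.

Modulo-2 division of 1001011111101 by 10011:
  pos 0: 10010 XOR 10011 = 00001
  pos 4: 11111 XOR 10011 = 01100
  pos 5: 11001 XOR 10011 = 01010
  pos 6: 10101 XOR 10011 = 00110
  pos 8: 11001 XOR 10011 = 01010
Remainder = 1010 (nonzero — an error is detected).

1010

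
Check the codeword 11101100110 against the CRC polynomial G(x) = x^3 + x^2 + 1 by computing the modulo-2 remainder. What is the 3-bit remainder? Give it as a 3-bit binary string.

000

Modulo-2 division of 11101100110 by 1101:
  pos 0: 1110 XOR 1101 = 0011
  pos 2: 1111 XOR 1101 = 0010
  pos 4: 1000 XOR 1101 = 0101
  pos 5: 1011 XOR 1101 = 0110
  pos 6: 1101 XOR 1101 = 0000
Remainder = 000 (zero — the frame passes the CRC check).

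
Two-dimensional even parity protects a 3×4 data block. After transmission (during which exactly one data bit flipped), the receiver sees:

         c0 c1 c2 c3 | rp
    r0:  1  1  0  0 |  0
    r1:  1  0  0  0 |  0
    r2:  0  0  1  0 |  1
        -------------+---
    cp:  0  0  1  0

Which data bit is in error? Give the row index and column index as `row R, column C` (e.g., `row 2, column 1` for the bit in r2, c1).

Recompute each row's even parity and compare to rp:
  r0: data parity 0, sent rp 0 → ok
  r1: data parity 1, sent rp 0 → mismatch
  r2: data parity 1, sent rp 1 → ok
Recompute each column's even parity and compare to cp:
  c0: data parity 0, sent cp 0 → ok
  c1: data parity 1, sent cp 0 → mismatch
  c2: data parity 1, sent cp 1 → ok
  c3: data parity 0, sent cp 0 → ok
Exactly one row (r1) and one column (c1) fail → the flipped bit is at their intersection.

row 1, column 1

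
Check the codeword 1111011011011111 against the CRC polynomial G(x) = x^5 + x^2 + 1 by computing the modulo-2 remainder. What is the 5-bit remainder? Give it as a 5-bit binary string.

Modulo-2 division of 1111011011011111 by 100101:
  pos 0: 111101 XOR 100101 = 011000
  pos 1: 110001 XOR 100101 = 010100
  pos 2: 101000 XOR 100101 = 001101
  pos 4: 110111 XOR 100101 = 010010
  pos 5: 100100 XOR 100101 = 000001
  pos 10: 111111 XOR 100101 = 011010
Remainder = 11010 (nonzero — an error is detected).

11010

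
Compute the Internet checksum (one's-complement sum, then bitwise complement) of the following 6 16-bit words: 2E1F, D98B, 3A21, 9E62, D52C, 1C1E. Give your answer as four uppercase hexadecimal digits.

2E86

One's-complement addition (fold any carry out of bit 15 back into bit 0):
  0x2E1F + 0xD98B = 0x107AA → wrap carry → 0x07AB
  0x07AB + 0x3A21 = 0x041CC
  0x41CC + 0x9E62 = 0x0E02E
  0xE02E + 0xD52C = 0x1B55A → wrap carry → 0xB55B
  0xB55B + 0x1C1E = 0x0D179
One's-complement sum = 0xD179.
Checksum = ~0xD179 & 0xFFFF = 0x2E86.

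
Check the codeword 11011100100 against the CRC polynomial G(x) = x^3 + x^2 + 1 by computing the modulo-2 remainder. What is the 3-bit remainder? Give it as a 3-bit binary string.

Modulo-2 division of 11011100100 by 1101:
  pos 0: 1101 XOR 1101 = 0000
  pos 4: 1100 XOR 1101 = 0001
  pos 7: 1100 XOR 1101 = 0001
Remainder = 001 (nonzero — an error is detected).

001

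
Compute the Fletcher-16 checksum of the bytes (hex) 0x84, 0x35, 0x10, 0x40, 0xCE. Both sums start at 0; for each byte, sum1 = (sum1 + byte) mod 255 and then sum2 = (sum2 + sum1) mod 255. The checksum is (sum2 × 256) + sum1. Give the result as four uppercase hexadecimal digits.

Running sums (mod 255):
  after byte 0 (0x84): sum1=132, sum2=132
  after byte 1 (0x35): sum1=185, sum2=62
  after byte 2 (0x10): sum1=201, sum2=8
  after byte 3 (0x40): sum1=10, sum2=18
  after byte 4 (0xCE): sum1=216, sum2=234
Checksum = sum2·256 + sum1 = 234·256 + 216 = 60120 = 0xEAD8.

EAD8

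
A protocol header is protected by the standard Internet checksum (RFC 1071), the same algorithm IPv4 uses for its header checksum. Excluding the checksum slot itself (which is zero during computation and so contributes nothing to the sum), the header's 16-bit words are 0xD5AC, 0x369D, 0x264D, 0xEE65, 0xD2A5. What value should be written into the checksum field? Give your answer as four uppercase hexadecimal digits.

One's-complement addition (fold any carry out of bit 15 back into bit 0):
  0xD5AC + 0x369D = 0x10C49 → wrap carry → 0x0C4A
  0x0C4A + 0x264D = 0x03297
  0x3297 + 0xEE65 = 0x120FC → wrap carry → 0x20FD
  0x20FD + 0xD2A5 = 0x0F3A2
One's-complement sum = 0xF3A2.
Checksum = ~0xF3A2 & 0xFFFF = 0x0C5D.

0C5D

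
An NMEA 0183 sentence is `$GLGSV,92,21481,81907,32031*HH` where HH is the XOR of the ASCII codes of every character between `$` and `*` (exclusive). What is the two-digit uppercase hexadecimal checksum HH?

XOR the ASCII codes of the payload characters:
  'G' = 0x47 → acc = 0x47
  'L' = 0x4C → acc = 0x0B
  'G' = 0x47 → acc = 0x4C
  'S' = 0x53 → acc = 0x1F
  'V' = 0x56 → acc = 0x49
  ',' = 0x2C → acc = 0x65
  '9' = 0x39 → acc = 0x5C
  '2' = 0x32 → acc = 0x6E
  ',' = 0x2C → acc = 0x42
  '2' = 0x32 → acc = 0x70
  '1' = 0x31 → acc = 0x41
  '4' = 0x34 → acc = 0x75
  '8' = 0x38 → acc = 0x4D
  '1' = 0x31 → acc = 0x7C
  ',' = 0x2C → acc = 0x50
  '8' = 0x38 → acc = 0x68
  '1' = 0x31 → acc = 0x59
  '9' = 0x39 → acc = 0x60
  '0' = 0x30 → acc = 0x50
  '7' = 0x37 → acc = 0x67
  ',' = 0x2C → acc = 0x4B
  '3' = 0x33 → acc = 0x78
  '2' = 0x32 → acc = 0x4A
  '0' = 0x30 → acc = 0x7A
  '3' = 0x33 → acc = 0x49
  '1' = 0x31 → acc = 0x78
Checksum = 0x78.

78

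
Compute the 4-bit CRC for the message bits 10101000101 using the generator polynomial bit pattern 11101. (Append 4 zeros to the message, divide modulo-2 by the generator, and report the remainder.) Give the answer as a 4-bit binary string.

Append 4 zeros: 101010001010000. Divide by 11101 (XOR where the leading bit is 1):
  pos 0: 10101 XOR 11101 = 01000
  pos 1: 10000 XOR 11101 = 01101
  pos 2: 11010 XOR 11101 = 00111
  pos 4: 11101 XOR 11101 = 00000
  pos 10: 10000 XOR 11101 = 01101
Remainder (last 4 bits) = 1101. This is the CRC / FCS.

1101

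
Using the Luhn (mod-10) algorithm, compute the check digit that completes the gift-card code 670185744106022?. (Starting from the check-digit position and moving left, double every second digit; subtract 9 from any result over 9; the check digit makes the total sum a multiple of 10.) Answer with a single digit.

7

Partial digits right→left: 2 2 0 6 0 1 4 4 7 5 8 1 0 7 6
Double every second digit counting from the check-digit position (so the 1st, 3rd, 5th, ... of the partial from the right).
  doubled (with −9 where >9): 4 0 0 8 5 7 0 3 → sum 27
  kept as-is: 2 6 1 4 5 1 7 → sum 26
Total = 27 + 26 = 53.
Check digit = (10 − (53 mod 10)) mod 10 = 7.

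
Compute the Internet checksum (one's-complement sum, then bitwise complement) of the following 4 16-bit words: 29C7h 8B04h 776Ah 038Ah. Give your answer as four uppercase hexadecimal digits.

One's-complement addition (fold any carry out of bit 15 back into bit 0):
  0x29C7 + 0x8B04 = 0x0B4CB
  0xB4CB + 0x776A = 0x12C35 → wrap carry → 0x2C36
  0x2C36 + 0x038A = 0x02FC0
One's-complement sum = 0x2FC0.
Checksum = ~0x2FC0 & 0xFFFF = 0xD03F.

D03F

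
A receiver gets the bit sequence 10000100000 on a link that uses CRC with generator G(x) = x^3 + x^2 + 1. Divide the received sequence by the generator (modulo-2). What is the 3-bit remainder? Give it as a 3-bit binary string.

Modulo-2 division of 10000100000 by 1101:
  pos 0: 1000 XOR 1101 = 0101
  pos 1: 1010 XOR 1101 = 0111
  pos 2: 1111 XOR 1101 = 0010
  pos 4: 1000 XOR 1101 = 0101
  pos 5: 1010 XOR 1101 = 0111
  pos 6: 1110 XOR 1101 = 0011
Remainder = 110 (nonzero — an error is detected).

110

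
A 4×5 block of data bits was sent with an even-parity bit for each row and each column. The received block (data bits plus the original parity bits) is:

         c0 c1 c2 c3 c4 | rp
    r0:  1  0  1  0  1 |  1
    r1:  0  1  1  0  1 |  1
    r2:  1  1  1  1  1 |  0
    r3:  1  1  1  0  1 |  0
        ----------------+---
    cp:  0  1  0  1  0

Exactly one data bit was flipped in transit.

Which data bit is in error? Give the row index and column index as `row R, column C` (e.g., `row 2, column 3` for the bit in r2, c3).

row 2, column 0

Recompute each row's even parity and compare to rp:
  r0: data parity 1, sent rp 1 → ok
  r1: data parity 1, sent rp 1 → ok
  r2: data parity 1, sent rp 0 → mismatch
  r3: data parity 0, sent rp 0 → ok
Recompute each column's even parity and compare to cp:
  c0: data parity 1, sent cp 0 → mismatch
  c1: data parity 1, sent cp 1 → ok
  c2: data parity 0, sent cp 0 → ok
  c3: data parity 1, sent cp 1 → ok
  c4: data parity 0, sent cp 0 → ok
Exactly one row (r2) and one column (c0) fail → the flipped bit is at their intersection.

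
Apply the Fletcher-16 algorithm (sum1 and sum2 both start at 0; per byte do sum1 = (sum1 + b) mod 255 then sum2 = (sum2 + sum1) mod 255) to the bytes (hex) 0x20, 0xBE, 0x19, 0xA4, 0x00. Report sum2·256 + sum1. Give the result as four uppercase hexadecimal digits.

Running sums (mod 255):
  after byte 0 (0x20): sum1=32, sum2=32
  after byte 1 (0xBE): sum1=222, sum2=254
  after byte 2 (0x19): sum1=247, sum2=246
  after byte 3 (0xA4): sum1=156, sum2=147
  after byte 4 (0x00): sum1=156, sum2=48
Checksum = sum2·256 + sum1 = 48·256 + 156 = 12444 = 0x309C.

309C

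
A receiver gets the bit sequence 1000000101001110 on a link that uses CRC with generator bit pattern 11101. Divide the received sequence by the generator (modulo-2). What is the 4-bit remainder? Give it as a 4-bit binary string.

Modulo-2 division of 1000000101001110 by 11101:
  pos 0: 10000 XOR 11101 = 01101
  pos 1: 11010 XOR 11101 = 00111
  pos 3: 11101 XOR 11101 = 00000
  pos 9: 10011 XOR 11101 = 01110
  pos 10: 11101 XOR 11101 = 00000
Remainder = 0000 (zero — the frame passes the CRC check).

0000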